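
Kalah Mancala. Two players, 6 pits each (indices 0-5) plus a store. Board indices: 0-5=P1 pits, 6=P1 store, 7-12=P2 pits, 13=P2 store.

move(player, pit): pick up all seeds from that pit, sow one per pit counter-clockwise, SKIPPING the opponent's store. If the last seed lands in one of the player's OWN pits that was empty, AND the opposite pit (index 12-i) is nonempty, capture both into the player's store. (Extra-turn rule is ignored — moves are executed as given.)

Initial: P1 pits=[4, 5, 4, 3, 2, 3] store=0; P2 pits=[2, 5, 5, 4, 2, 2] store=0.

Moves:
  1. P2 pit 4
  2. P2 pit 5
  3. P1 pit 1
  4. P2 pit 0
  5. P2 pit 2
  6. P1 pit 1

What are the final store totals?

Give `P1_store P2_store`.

Answer: 1 3

Derivation:
Move 1: P2 pit4 -> P1=[4,5,4,3,2,3](0) P2=[2,5,5,4,0,3](1)
Move 2: P2 pit5 -> P1=[5,6,4,3,2,3](0) P2=[2,5,5,4,0,0](2)
Move 3: P1 pit1 -> P1=[5,0,5,4,3,4](1) P2=[3,5,5,4,0,0](2)
Move 4: P2 pit0 -> P1=[5,0,5,4,3,4](1) P2=[0,6,6,5,0,0](2)
Move 5: P2 pit2 -> P1=[6,1,5,4,3,4](1) P2=[0,6,0,6,1,1](3)
Move 6: P1 pit1 -> P1=[6,0,6,4,3,4](1) P2=[0,6,0,6,1,1](3)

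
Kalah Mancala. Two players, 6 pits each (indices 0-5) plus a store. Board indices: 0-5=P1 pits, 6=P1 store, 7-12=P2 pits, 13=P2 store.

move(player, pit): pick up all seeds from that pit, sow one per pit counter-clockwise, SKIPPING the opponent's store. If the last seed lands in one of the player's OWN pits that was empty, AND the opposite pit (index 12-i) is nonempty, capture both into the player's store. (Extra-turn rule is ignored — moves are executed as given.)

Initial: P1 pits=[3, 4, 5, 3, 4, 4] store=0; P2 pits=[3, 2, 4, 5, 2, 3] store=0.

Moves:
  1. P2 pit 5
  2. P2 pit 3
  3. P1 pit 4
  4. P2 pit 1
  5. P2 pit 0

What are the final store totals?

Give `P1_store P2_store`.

Move 1: P2 pit5 -> P1=[4,5,5,3,4,4](0) P2=[3,2,4,5,2,0](1)
Move 2: P2 pit3 -> P1=[5,6,5,3,4,4](0) P2=[3,2,4,0,3,1](2)
Move 3: P1 pit4 -> P1=[5,6,5,3,0,5](1) P2=[4,3,4,0,3,1](2)
Move 4: P2 pit1 -> P1=[5,6,5,3,0,5](1) P2=[4,0,5,1,4,1](2)
Move 5: P2 pit0 -> P1=[5,6,5,3,0,5](1) P2=[0,1,6,2,5,1](2)

Answer: 1 2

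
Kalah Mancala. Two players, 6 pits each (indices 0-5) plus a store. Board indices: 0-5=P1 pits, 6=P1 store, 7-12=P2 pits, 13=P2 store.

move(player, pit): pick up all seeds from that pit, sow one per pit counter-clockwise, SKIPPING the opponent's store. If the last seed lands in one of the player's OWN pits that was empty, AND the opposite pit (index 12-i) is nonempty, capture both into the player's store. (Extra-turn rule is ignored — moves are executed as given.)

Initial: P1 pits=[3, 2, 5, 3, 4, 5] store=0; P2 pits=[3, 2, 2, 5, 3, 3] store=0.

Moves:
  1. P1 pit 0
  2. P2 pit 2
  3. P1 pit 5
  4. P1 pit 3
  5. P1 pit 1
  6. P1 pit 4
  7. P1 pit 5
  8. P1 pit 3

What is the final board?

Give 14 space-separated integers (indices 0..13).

Answer: 0 0 7 0 0 0 9 7 0 2 8 4 3 0

Derivation:
Move 1: P1 pit0 -> P1=[0,3,6,4,4,5](0) P2=[3,2,2,5,3,3](0)
Move 2: P2 pit2 -> P1=[0,3,6,4,4,5](0) P2=[3,2,0,6,4,3](0)
Move 3: P1 pit5 -> P1=[0,3,6,4,4,0](1) P2=[4,3,1,7,4,3](0)
Move 4: P1 pit3 -> P1=[0,3,6,0,5,1](2) P2=[5,3,1,7,4,3](0)
Move 5: P1 pit1 -> P1=[0,0,7,1,6,1](2) P2=[5,3,1,7,4,3](0)
Move 6: P1 pit4 -> P1=[0,0,7,1,0,2](3) P2=[6,4,2,8,4,3](0)
Move 7: P1 pit5 -> P1=[0,0,7,1,0,0](4) P2=[7,4,2,8,4,3](0)
Move 8: P1 pit3 -> P1=[0,0,7,0,0,0](9) P2=[7,0,2,8,4,3](0)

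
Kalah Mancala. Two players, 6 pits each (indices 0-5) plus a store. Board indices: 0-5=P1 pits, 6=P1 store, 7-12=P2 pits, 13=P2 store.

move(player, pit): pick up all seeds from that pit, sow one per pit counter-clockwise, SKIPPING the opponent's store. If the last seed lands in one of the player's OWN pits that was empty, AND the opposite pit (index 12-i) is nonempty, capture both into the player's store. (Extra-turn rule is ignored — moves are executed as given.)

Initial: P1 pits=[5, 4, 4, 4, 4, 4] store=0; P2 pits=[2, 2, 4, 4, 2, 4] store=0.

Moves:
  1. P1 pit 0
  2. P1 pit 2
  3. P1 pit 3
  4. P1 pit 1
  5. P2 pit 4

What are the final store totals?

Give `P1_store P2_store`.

Answer: 3 1

Derivation:
Move 1: P1 pit0 -> P1=[0,5,5,5,5,5](0) P2=[2,2,4,4,2,4](0)
Move 2: P1 pit2 -> P1=[0,5,0,6,6,6](1) P2=[3,2,4,4,2,4](0)
Move 3: P1 pit3 -> P1=[0,5,0,0,7,7](2) P2=[4,3,5,4,2,4](0)
Move 4: P1 pit1 -> P1=[0,0,1,1,8,8](3) P2=[4,3,5,4,2,4](0)
Move 5: P2 pit4 -> P1=[0,0,1,1,8,8](3) P2=[4,3,5,4,0,5](1)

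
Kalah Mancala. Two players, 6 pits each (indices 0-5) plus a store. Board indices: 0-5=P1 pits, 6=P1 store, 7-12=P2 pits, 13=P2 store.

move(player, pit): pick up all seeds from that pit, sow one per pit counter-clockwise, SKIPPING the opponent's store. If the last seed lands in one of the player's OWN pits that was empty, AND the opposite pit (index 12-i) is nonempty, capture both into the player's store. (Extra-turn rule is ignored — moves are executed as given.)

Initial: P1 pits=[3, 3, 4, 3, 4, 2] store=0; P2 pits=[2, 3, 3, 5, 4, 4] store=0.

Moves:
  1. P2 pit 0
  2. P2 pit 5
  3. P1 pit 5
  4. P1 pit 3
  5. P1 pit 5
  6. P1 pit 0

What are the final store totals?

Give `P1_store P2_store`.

Move 1: P2 pit0 -> P1=[3,3,4,3,4,2](0) P2=[0,4,4,5,4,4](0)
Move 2: P2 pit5 -> P1=[4,4,5,3,4,2](0) P2=[0,4,4,5,4,0](1)
Move 3: P1 pit5 -> P1=[4,4,5,3,4,0](1) P2=[1,4,4,5,4,0](1)
Move 4: P1 pit3 -> P1=[4,4,5,0,5,1](2) P2=[1,4,4,5,4,0](1)
Move 5: P1 pit5 -> P1=[4,4,5,0,5,0](3) P2=[1,4,4,5,4,0](1)
Move 6: P1 pit0 -> P1=[0,5,6,1,6,0](3) P2=[1,4,4,5,4,0](1)

Answer: 3 1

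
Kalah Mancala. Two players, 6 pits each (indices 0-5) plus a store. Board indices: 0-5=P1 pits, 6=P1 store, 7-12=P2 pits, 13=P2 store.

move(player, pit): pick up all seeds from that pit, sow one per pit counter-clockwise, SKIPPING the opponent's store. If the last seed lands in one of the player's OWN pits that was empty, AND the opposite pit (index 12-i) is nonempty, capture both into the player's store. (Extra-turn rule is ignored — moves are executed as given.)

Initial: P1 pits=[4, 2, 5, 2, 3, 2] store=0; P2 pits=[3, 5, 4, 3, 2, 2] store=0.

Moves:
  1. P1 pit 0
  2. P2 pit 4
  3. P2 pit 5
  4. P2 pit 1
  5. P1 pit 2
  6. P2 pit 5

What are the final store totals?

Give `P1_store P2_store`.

Answer: 1 4

Derivation:
Move 1: P1 pit0 -> P1=[0,3,6,3,4,2](0) P2=[3,5,4,3,2,2](0)
Move 2: P2 pit4 -> P1=[0,3,6,3,4,2](0) P2=[3,5,4,3,0,3](1)
Move 3: P2 pit5 -> P1=[1,4,6,3,4,2](0) P2=[3,5,4,3,0,0](2)
Move 4: P2 pit1 -> P1=[1,4,6,3,4,2](0) P2=[3,0,5,4,1,1](3)
Move 5: P1 pit2 -> P1=[1,4,0,4,5,3](1) P2=[4,1,5,4,1,1](3)
Move 6: P2 pit5 -> P1=[1,4,0,4,5,3](1) P2=[4,1,5,4,1,0](4)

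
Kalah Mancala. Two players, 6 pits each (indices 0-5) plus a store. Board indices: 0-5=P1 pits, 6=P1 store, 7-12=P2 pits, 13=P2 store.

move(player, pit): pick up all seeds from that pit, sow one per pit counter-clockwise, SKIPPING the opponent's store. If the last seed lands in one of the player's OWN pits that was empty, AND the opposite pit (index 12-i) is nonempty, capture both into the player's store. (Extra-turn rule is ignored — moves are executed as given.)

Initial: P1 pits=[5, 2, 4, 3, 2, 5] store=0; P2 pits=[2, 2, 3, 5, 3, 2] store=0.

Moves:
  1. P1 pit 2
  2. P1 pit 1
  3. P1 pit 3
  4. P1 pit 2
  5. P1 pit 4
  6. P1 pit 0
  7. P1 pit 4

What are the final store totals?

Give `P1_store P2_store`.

Answer: 7 0

Derivation:
Move 1: P1 pit2 -> P1=[5,2,0,4,3,6](1) P2=[2,2,3,5,3,2](0)
Move 2: P1 pit1 -> P1=[5,0,1,5,3,6](1) P2=[2,2,3,5,3,2](0)
Move 3: P1 pit3 -> P1=[5,0,1,0,4,7](2) P2=[3,3,3,5,3,2](0)
Move 4: P1 pit2 -> P1=[5,0,0,0,4,7](6) P2=[3,3,0,5,3,2](0)
Move 5: P1 pit4 -> P1=[5,0,0,0,0,8](7) P2=[4,4,0,5,3,2](0)
Move 6: P1 pit0 -> P1=[0,1,1,1,1,9](7) P2=[4,4,0,5,3,2](0)
Move 7: P1 pit4 -> P1=[0,1,1,1,0,10](7) P2=[4,4,0,5,3,2](0)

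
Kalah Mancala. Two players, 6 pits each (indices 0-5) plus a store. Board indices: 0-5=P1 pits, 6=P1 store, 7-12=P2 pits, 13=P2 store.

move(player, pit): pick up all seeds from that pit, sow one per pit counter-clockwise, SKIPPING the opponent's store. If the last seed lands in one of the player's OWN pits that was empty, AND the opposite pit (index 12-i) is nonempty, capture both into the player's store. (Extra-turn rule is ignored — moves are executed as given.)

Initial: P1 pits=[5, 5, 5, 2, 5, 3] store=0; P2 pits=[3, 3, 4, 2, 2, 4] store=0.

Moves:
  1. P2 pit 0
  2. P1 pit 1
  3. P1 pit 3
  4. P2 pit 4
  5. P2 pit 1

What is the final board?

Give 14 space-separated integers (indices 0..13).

Move 1: P2 pit0 -> P1=[5,5,5,2,5,3](0) P2=[0,4,5,3,2,4](0)
Move 2: P1 pit1 -> P1=[5,0,6,3,6,4](1) P2=[0,4,5,3,2,4](0)
Move 3: P1 pit3 -> P1=[5,0,6,0,7,5](2) P2=[0,4,5,3,2,4](0)
Move 4: P2 pit4 -> P1=[5,0,6,0,7,5](2) P2=[0,4,5,3,0,5](1)
Move 5: P2 pit1 -> P1=[5,0,6,0,7,5](2) P2=[0,0,6,4,1,6](1)

Answer: 5 0 6 0 7 5 2 0 0 6 4 1 6 1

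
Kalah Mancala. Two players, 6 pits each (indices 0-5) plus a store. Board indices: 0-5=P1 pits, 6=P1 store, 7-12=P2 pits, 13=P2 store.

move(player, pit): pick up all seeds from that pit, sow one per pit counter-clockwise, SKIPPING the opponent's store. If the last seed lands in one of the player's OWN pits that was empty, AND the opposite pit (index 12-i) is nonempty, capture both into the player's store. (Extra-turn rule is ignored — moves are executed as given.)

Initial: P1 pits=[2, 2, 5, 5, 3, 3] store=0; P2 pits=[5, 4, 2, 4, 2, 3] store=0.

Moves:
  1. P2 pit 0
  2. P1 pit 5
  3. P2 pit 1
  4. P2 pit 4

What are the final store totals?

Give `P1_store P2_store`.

Move 1: P2 pit0 -> P1=[2,2,5,5,3,3](0) P2=[0,5,3,5,3,4](0)
Move 2: P1 pit5 -> P1=[2,2,5,5,3,0](1) P2=[1,6,3,5,3,4](0)
Move 3: P2 pit1 -> P1=[3,2,5,5,3,0](1) P2=[1,0,4,6,4,5](1)
Move 4: P2 pit4 -> P1=[4,3,5,5,3,0](1) P2=[1,0,4,6,0,6](2)

Answer: 1 2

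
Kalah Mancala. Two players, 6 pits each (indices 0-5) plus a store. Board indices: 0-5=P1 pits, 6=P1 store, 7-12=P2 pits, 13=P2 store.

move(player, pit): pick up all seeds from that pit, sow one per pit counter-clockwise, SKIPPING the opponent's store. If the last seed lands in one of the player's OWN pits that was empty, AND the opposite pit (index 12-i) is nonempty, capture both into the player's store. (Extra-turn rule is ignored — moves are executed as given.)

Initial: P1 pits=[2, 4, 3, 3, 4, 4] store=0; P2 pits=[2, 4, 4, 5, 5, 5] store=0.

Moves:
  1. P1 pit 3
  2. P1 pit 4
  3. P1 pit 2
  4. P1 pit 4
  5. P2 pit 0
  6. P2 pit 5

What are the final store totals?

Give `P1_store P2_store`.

Answer: 2 1

Derivation:
Move 1: P1 pit3 -> P1=[2,4,3,0,5,5](1) P2=[2,4,4,5,5,5](0)
Move 2: P1 pit4 -> P1=[2,4,3,0,0,6](2) P2=[3,5,5,5,5,5](0)
Move 3: P1 pit2 -> P1=[2,4,0,1,1,7](2) P2=[3,5,5,5,5,5](0)
Move 4: P1 pit4 -> P1=[2,4,0,1,0,8](2) P2=[3,5,5,5,5,5](0)
Move 5: P2 pit0 -> P1=[2,4,0,1,0,8](2) P2=[0,6,6,6,5,5](0)
Move 6: P2 pit5 -> P1=[3,5,1,2,0,8](2) P2=[0,6,6,6,5,0](1)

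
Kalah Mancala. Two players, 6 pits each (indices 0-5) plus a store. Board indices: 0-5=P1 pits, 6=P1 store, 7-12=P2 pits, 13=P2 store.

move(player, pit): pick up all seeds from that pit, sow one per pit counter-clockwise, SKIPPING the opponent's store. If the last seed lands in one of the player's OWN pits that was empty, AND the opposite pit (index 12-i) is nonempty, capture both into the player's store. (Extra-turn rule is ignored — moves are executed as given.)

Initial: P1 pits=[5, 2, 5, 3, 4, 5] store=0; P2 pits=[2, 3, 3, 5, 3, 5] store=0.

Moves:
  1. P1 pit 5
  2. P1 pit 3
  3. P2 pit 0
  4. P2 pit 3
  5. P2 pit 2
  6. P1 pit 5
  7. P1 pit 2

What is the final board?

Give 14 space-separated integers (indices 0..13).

Answer: 7 3 0 2 6 1 4 1 6 0 1 5 7 2

Derivation:
Move 1: P1 pit5 -> P1=[5,2,5,3,4,0](1) P2=[3,4,4,6,3,5](0)
Move 2: P1 pit3 -> P1=[5,2,5,0,5,1](2) P2=[3,4,4,6,3,5](0)
Move 3: P2 pit0 -> P1=[5,2,5,0,5,1](2) P2=[0,5,5,7,3,5](0)
Move 4: P2 pit3 -> P1=[6,3,6,1,5,1](2) P2=[0,5,5,0,4,6](1)
Move 5: P2 pit2 -> P1=[7,3,6,1,5,1](2) P2=[0,5,0,1,5,7](2)
Move 6: P1 pit5 -> P1=[7,3,6,1,5,0](3) P2=[0,5,0,1,5,7](2)
Move 7: P1 pit2 -> P1=[7,3,0,2,6,1](4) P2=[1,6,0,1,5,7](2)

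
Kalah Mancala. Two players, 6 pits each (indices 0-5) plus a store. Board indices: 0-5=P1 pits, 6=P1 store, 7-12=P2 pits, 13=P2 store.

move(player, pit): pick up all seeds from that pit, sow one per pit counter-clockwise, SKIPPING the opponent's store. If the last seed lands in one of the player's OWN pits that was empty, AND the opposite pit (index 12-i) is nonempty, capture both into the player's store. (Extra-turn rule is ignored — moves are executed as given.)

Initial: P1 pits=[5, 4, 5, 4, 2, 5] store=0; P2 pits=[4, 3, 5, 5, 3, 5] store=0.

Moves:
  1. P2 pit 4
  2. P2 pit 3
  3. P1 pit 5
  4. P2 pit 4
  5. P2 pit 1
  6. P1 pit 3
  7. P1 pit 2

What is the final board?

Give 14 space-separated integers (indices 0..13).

Move 1: P2 pit4 -> P1=[6,4,5,4,2,5](0) P2=[4,3,5,5,0,6](1)
Move 2: P2 pit3 -> P1=[7,5,5,4,2,5](0) P2=[4,3,5,0,1,7](2)
Move 3: P1 pit5 -> P1=[7,5,5,4,2,0](1) P2=[5,4,6,1,1,7](2)
Move 4: P2 pit4 -> P1=[7,5,5,4,2,0](1) P2=[5,4,6,1,0,8](2)
Move 5: P2 pit1 -> P1=[7,5,5,4,2,0](1) P2=[5,0,7,2,1,9](2)
Move 6: P1 pit3 -> P1=[7,5,5,0,3,1](2) P2=[6,0,7,2,1,9](2)
Move 7: P1 pit2 -> P1=[7,5,0,1,4,2](3) P2=[7,0,7,2,1,9](2)

Answer: 7 5 0 1 4 2 3 7 0 7 2 1 9 2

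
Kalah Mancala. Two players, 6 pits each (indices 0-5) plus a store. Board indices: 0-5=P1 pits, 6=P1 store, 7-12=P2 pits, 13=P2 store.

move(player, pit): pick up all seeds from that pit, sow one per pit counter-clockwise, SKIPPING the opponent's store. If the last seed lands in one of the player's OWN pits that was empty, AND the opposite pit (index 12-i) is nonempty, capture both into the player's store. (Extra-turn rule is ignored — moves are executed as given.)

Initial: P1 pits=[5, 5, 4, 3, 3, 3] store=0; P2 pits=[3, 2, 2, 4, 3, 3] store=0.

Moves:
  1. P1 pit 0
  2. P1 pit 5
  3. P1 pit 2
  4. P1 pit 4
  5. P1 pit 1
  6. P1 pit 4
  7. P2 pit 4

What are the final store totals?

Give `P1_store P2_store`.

Move 1: P1 pit0 -> P1=[0,6,5,4,4,4](0) P2=[3,2,2,4,3,3](0)
Move 2: P1 pit5 -> P1=[0,6,5,4,4,0](1) P2=[4,3,3,4,3,3](0)
Move 3: P1 pit2 -> P1=[0,6,0,5,5,1](2) P2=[5,3,3,4,3,3](0)
Move 4: P1 pit4 -> P1=[0,6,0,5,0,2](3) P2=[6,4,4,4,3,3](0)
Move 5: P1 pit1 -> P1=[0,0,1,6,1,3](4) P2=[7,4,4,4,3,3](0)
Move 6: P1 pit4 -> P1=[0,0,1,6,0,4](4) P2=[7,4,4,4,3,3](0)
Move 7: P2 pit4 -> P1=[1,0,1,6,0,4](4) P2=[7,4,4,4,0,4](1)

Answer: 4 1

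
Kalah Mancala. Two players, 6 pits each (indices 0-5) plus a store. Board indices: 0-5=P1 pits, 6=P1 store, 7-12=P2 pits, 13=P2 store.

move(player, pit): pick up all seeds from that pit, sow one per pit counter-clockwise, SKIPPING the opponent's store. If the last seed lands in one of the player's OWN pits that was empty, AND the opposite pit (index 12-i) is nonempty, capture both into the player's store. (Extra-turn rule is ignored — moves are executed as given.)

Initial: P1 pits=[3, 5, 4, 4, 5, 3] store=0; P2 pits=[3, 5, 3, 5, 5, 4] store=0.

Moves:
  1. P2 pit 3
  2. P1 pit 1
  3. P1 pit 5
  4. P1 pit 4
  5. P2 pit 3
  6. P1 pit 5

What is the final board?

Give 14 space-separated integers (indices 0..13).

Answer: 4 0 5 5 0 0 4 6 7 5 0 7 5 1

Derivation:
Move 1: P2 pit3 -> P1=[4,6,4,4,5,3](0) P2=[3,5,3,0,6,5](1)
Move 2: P1 pit1 -> P1=[4,0,5,5,6,4](1) P2=[4,5,3,0,6,5](1)
Move 3: P1 pit5 -> P1=[4,0,5,5,6,0](2) P2=[5,6,4,0,6,5](1)
Move 4: P1 pit4 -> P1=[4,0,5,5,0,1](3) P2=[6,7,5,1,6,5](1)
Move 5: P2 pit3 -> P1=[4,0,5,5,0,1](3) P2=[6,7,5,0,7,5](1)
Move 6: P1 pit5 -> P1=[4,0,5,5,0,0](4) P2=[6,7,5,0,7,5](1)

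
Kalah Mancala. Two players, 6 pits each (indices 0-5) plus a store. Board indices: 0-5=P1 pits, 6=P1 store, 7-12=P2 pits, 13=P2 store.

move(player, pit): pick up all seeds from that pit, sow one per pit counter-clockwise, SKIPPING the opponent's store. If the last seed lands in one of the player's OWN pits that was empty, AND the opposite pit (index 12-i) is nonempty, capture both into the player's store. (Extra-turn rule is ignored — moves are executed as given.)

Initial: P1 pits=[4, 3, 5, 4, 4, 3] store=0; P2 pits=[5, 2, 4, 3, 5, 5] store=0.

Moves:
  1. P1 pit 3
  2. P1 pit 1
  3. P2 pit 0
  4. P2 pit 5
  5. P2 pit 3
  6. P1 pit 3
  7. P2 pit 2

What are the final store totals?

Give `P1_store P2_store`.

Answer: 1 4

Derivation:
Move 1: P1 pit3 -> P1=[4,3,5,0,5,4](1) P2=[6,2,4,3,5,5](0)
Move 2: P1 pit1 -> P1=[4,0,6,1,6,4](1) P2=[6,2,4,3,5,5](0)
Move 3: P2 pit0 -> P1=[4,0,6,1,6,4](1) P2=[0,3,5,4,6,6](1)
Move 4: P2 pit5 -> P1=[5,1,7,2,7,4](1) P2=[0,3,5,4,6,0](2)
Move 5: P2 pit3 -> P1=[6,1,7,2,7,4](1) P2=[0,3,5,0,7,1](3)
Move 6: P1 pit3 -> P1=[6,1,7,0,8,5](1) P2=[0,3,5,0,7,1](3)
Move 7: P2 pit2 -> P1=[7,1,7,0,8,5](1) P2=[0,3,0,1,8,2](4)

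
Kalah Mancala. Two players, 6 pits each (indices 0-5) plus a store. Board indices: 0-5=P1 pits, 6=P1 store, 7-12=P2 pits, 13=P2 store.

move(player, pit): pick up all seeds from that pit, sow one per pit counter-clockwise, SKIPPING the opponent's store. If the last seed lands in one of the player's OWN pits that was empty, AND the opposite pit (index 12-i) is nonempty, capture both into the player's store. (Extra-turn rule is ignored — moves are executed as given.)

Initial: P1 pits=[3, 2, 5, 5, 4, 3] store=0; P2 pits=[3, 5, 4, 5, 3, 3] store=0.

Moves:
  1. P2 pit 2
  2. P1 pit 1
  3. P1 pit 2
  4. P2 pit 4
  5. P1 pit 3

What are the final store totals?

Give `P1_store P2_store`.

Answer: 2 2

Derivation:
Move 1: P2 pit2 -> P1=[3,2,5,5,4,3](0) P2=[3,5,0,6,4,4](1)
Move 2: P1 pit1 -> P1=[3,0,6,6,4,3](0) P2=[3,5,0,6,4,4](1)
Move 3: P1 pit2 -> P1=[3,0,0,7,5,4](1) P2=[4,6,0,6,4,4](1)
Move 4: P2 pit4 -> P1=[4,1,0,7,5,4](1) P2=[4,6,0,6,0,5](2)
Move 5: P1 pit3 -> P1=[4,1,0,0,6,5](2) P2=[5,7,1,7,0,5](2)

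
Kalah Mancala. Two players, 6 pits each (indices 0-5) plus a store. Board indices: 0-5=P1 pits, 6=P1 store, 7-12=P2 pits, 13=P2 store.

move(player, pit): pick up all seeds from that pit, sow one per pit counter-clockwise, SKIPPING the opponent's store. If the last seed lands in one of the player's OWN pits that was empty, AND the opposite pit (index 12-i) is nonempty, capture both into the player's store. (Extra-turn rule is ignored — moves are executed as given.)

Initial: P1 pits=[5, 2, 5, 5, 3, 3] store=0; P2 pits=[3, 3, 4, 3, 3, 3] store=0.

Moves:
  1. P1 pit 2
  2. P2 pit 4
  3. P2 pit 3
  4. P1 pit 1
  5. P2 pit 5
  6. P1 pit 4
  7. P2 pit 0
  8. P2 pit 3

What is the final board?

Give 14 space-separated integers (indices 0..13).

Answer: 0 1 2 8 0 5 2 0 5 5 0 3 0 11

Derivation:
Move 1: P1 pit2 -> P1=[5,2,0,6,4,4](1) P2=[4,3,4,3,3,3](0)
Move 2: P2 pit4 -> P1=[6,2,0,6,4,4](1) P2=[4,3,4,3,0,4](1)
Move 3: P2 pit3 -> P1=[6,2,0,6,4,4](1) P2=[4,3,4,0,1,5](2)
Move 4: P1 pit1 -> P1=[6,0,1,7,4,4](1) P2=[4,3,4,0,1,5](2)
Move 5: P2 pit5 -> P1=[7,1,2,8,4,4](1) P2=[4,3,4,0,1,0](3)
Move 6: P1 pit4 -> P1=[7,1,2,8,0,5](2) P2=[5,4,4,0,1,0](3)
Move 7: P2 pit0 -> P1=[0,1,2,8,0,5](2) P2=[0,5,5,1,2,0](11)
Move 8: P2 pit3 -> P1=[0,1,2,8,0,5](2) P2=[0,5,5,0,3,0](11)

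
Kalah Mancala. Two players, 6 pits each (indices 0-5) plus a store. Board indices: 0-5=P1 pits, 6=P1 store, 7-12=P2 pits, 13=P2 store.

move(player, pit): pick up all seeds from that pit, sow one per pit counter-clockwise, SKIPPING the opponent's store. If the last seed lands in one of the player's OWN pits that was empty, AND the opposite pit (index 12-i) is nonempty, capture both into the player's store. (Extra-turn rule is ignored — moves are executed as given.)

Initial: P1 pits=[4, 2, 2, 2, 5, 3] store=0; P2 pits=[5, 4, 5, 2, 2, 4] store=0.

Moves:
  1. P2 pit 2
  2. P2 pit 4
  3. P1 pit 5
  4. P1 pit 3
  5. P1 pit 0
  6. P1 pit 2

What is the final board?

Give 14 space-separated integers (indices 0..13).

Answer: 0 3 0 2 8 2 9 0 5 0 3 0 6 2

Derivation:
Move 1: P2 pit2 -> P1=[5,2,2,2,5,3](0) P2=[5,4,0,3,3,5](1)
Move 2: P2 pit4 -> P1=[6,2,2,2,5,3](0) P2=[5,4,0,3,0,6](2)
Move 3: P1 pit5 -> P1=[6,2,2,2,5,0](1) P2=[6,5,0,3,0,6](2)
Move 4: P1 pit3 -> P1=[6,2,2,0,6,0](8) P2=[0,5,0,3,0,6](2)
Move 5: P1 pit0 -> P1=[0,3,3,1,7,1](9) P2=[0,5,0,3,0,6](2)
Move 6: P1 pit2 -> P1=[0,3,0,2,8,2](9) P2=[0,5,0,3,0,6](2)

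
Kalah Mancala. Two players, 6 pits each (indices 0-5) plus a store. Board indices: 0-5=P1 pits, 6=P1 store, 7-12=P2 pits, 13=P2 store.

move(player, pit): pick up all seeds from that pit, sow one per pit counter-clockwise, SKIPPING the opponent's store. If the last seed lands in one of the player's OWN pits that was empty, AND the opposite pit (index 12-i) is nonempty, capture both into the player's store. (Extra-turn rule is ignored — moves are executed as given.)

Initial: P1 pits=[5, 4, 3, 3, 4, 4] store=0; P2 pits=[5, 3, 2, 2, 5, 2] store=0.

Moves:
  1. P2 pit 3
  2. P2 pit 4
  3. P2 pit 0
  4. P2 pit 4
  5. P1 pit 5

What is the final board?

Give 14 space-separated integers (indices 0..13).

Answer: 6 5 4 4 4 0 1 1 5 4 1 0 6 1

Derivation:
Move 1: P2 pit3 -> P1=[5,4,3,3,4,4](0) P2=[5,3,2,0,6,3](0)
Move 2: P2 pit4 -> P1=[6,5,4,4,4,4](0) P2=[5,3,2,0,0,4](1)
Move 3: P2 pit0 -> P1=[6,5,4,4,4,4](0) P2=[0,4,3,1,1,5](1)
Move 4: P2 pit4 -> P1=[6,5,4,4,4,4](0) P2=[0,4,3,1,0,6](1)
Move 5: P1 pit5 -> P1=[6,5,4,4,4,0](1) P2=[1,5,4,1,0,6](1)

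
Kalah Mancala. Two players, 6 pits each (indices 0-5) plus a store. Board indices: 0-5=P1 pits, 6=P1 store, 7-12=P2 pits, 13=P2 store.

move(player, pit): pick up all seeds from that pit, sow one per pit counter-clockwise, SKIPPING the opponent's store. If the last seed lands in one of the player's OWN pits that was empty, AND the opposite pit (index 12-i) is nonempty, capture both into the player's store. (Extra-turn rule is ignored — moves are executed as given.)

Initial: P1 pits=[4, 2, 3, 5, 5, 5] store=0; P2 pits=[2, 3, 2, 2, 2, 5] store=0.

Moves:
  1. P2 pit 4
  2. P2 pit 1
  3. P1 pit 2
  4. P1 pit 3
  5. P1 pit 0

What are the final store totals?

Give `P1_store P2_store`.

Move 1: P2 pit4 -> P1=[4,2,3,5,5,5](0) P2=[2,3,2,2,0,6](1)
Move 2: P2 pit1 -> P1=[4,0,3,5,5,5](0) P2=[2,0,3,3,0,6](4)
Move 3: P1 pit2 -> P1=[4,0,0,6,6,6](0) P2=[2,0,3,3,0,6](4)
Move 4: P1 pit3 -> P1=[4,0,0,0,7,7](1) P2=[3,1,4,3,0,6](4)
Move 5: P1 pit0 -> P1=[0,1,1,1,8,7](1) P2=[3,1,4,3,0,6](4)

Answer: 1 4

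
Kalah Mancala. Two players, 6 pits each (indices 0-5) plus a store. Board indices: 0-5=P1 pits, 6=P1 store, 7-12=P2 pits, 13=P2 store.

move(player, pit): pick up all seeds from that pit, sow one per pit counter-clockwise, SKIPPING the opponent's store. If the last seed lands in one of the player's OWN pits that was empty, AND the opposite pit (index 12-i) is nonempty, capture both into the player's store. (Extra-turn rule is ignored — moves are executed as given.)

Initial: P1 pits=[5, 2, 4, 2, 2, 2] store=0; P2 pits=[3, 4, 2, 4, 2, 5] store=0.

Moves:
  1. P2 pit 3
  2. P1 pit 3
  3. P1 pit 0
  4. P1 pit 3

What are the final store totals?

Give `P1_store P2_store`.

Move 1: P2 pit3 -> P1=[6,2,4,2,2,2](0) P2=[3,4,2,0,3,6](1)
Move 2: P1 pit3 -> P1=[6,2,4,0,3,3](0) P2=[3,4,2,0,3,6](1)
Move 3: P1 pit0 -> P1=[0,3,5,1,4,4](1) P2=[3,4,2,0,3,6](1)
Move 4: P1 pit3 -> P1=[0,3,5,0,5,4](1) P2=[3,4,2,0,3,6](1)

Answer: 1 1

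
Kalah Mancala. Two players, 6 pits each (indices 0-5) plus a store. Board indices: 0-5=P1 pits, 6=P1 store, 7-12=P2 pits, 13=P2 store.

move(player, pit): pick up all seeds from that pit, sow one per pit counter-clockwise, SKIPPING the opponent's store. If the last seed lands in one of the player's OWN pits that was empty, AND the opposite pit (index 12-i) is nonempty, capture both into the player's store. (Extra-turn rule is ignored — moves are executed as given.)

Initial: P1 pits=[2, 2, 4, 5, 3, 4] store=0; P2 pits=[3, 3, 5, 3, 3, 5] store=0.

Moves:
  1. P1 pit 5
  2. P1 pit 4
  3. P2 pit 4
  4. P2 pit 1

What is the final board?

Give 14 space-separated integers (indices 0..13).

Move 1: P1 pit5 -> P1=[2,2,4,5,3,0](1) P2=[4,4,6,3,3,5](0)
Move 2: P1 pit4 -> P1=[2,2,4,5,0,1](2) P2=[5,4,6,3,3,5](0)
Move 3: P2 pit4 -> P1=[3,2,4,5,0,1](2) P2=[5,4,6,3,0,6](1)
Move 4: P2 pit1 -> P1=[3,2,4,5,0,1](2) P2=[5,0,7,4,1,7](1)

Answer: 3 2 4 5 0 1 2 5 0 7 4 1 7 1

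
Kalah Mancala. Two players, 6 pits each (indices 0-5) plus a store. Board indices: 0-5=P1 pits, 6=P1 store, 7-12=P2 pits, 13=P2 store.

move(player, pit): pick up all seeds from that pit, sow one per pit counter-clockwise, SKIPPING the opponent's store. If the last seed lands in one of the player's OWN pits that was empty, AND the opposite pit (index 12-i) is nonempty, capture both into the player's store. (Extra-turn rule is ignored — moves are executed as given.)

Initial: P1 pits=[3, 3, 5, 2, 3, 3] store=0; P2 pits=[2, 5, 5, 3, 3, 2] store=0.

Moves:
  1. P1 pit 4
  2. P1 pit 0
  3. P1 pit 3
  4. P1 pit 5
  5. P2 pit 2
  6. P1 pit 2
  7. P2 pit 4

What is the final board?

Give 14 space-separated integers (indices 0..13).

Move 1: P1 pit4 -> P1=[3,3,5,2,0,4](1) P2=[3,5,5,3,3,2](0)
Move 2: P1 pit0 -> P1=[0,4,6,3,0,4](1) P2=[3,5,5,3,3,2](0)
Move 3: P1 pit3 -> P1=[0,4,6,0,1,5](2) P2=[3,5,5,3,3,2](0)
Move 4: P1 pit5 -> P1=[0,4,6,0,1,0](3) P2=[4,6,6,4,3,2](0)
Move 5: P2 pit2 -> P1=[1,5,6,0,1,0](3) P2=[4,6,0,5,4,3](1)
Move 6: P1 pit2 -> P1=[1,5,0,1,2,1](4) P2=[5,7,0,5,4,3](1)
Move 7: P2 pit4 -> P1=[2,6,0,1,2,1](4) P2=[5,7,0,5,0,4](2)

Answer: 2 6 0 1 2 1 4 5 7 0 5 0 4 2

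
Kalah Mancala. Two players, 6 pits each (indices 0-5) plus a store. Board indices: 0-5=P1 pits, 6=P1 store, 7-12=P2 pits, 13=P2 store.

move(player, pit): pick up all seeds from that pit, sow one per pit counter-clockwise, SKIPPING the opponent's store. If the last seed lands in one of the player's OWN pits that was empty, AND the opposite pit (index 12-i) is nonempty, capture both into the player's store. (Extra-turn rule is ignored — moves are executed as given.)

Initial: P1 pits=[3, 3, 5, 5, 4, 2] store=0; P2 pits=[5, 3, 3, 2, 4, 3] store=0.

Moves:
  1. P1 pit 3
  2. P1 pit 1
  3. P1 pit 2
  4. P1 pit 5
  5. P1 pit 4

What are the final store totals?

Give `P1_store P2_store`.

Move 1: P1 pit3 -> P1=[3,3,5,0,5,3](1) P2=[6,4,3,2,4,3](0)
Move 2: P1 pit1 -> P1=[3,0,6,1,6,3](1) P2=[6,4,3,2,4,3](0)
Move 3: P1 pit2 -> P1=[3,0,0,2,7,4](2) P2=[7,5,3,2,4,3](0)
Move 4: P1 pit5 -> P1=[3,0,0,2,7,0](3) P2=[8,6,4,2,4,3](0)
Move 5: P1 pit4 -> P1=[3,0,0,2,0,1](4) P2=[9,7,5,3,5,3](0)

Answer: 4 0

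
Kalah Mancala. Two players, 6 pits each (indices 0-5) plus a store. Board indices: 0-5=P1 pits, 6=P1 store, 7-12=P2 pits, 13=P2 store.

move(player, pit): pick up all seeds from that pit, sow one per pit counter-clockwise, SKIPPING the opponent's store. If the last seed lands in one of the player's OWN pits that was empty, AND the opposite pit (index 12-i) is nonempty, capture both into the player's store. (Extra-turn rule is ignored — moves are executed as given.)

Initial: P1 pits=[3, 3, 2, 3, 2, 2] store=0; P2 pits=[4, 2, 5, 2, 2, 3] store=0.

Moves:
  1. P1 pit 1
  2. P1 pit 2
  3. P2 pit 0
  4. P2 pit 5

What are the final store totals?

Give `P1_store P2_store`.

Move 1: P1 pit1 -> P1=[3,0,3,4,3,2](0) P2=[4,2,5,2,2,3](0)
Move 2: P1 pit2 -> P1=[3,0,0,5,4,3](0) P2=[4,2,5,2,2,3](0)
Move 3: P2 pit0 -> P1=[3,0,0,5,4,3](0) P2=[0,3,6,3,3,3](0)
Move 4: P2 pit5 -> P1=[4,1,0,5,4,3](0) P2=[0,3,6,3,3,0](1)

Answer: 0 1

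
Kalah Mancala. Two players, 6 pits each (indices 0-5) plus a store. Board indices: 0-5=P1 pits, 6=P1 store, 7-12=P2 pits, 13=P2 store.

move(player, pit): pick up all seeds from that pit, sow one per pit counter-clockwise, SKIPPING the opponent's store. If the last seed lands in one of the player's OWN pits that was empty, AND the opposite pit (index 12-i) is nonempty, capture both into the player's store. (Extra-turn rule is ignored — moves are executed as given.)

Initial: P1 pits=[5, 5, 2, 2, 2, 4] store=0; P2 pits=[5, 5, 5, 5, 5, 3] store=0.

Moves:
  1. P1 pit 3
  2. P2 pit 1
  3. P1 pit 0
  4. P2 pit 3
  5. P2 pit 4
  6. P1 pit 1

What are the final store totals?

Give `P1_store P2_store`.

Answer: 1 3

Derivation:
Move 1: P1 pit3 -> P1=[5,5,2,0,3,5](0) P2=[5,5,5,5,5,3](0)
Move 2: P2 pit1 -> P1=[5,5,2,0,3,5](0) P2=[5,0,6,6,6,4](1)
Move 3: P1 pit0 -> P1=[0,6,3,1,4,6](0) P2=[5,0,6,6,6,4](1)
Move 4: P2 pit3 -> P1=[1,7,4,1,4,6](0) P2=[5,0,6,0,7,5](2)
Move 5: P2 pit4 -> P1=[2,8,5,2,5,6](0) P2=[5,0,6,0,0,6](3)
Move 6: P1 pit1 -> P1=[2,0,6,3,6,7](1) P2=[6,1,7,0,0,6](3)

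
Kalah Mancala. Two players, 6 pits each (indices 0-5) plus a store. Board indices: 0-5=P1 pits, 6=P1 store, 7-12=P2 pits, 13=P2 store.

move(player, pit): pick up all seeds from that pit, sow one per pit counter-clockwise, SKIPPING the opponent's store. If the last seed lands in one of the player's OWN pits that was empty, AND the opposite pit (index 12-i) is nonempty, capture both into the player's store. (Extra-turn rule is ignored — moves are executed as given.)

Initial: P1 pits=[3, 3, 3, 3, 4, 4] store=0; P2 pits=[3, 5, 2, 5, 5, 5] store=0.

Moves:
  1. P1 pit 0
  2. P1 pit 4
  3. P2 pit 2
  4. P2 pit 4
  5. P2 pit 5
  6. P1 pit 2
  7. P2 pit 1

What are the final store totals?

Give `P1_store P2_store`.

Move 1: P1 pit0 -> P1=[0,4,4,4,4,4](0) P2=[3,5,2,5,5,5](0)
Move 2: P1 pit4 -> P1=[0,4,4,4,0,5](1) P2=[4,6,2,5,5,5](0)
Move 3: P2 pit2 -> P1=[0,4,4,4,0,5](1) P2=[4,6,0,6,6,5](0)
Move 4: P2 pit4 -> P1=[1,5,5,5,0,5](1) P2=[4,6,0,6,0,6](1)
Move 5: P2 pit5 -> P1=[2,6,6,6,1,5](1) P2=[4,6,0,6,0,0](2)
Move 6: P1 pit2 -> P1=[2,6,0,7,2,6](2) P2=[5,7,0,6,0,0](2)
Move 7: P2 pit1 -> P1=[3,7,0,7,2,6](2) P2=[5,0,1,7,1,1](3)

Answer: 2 3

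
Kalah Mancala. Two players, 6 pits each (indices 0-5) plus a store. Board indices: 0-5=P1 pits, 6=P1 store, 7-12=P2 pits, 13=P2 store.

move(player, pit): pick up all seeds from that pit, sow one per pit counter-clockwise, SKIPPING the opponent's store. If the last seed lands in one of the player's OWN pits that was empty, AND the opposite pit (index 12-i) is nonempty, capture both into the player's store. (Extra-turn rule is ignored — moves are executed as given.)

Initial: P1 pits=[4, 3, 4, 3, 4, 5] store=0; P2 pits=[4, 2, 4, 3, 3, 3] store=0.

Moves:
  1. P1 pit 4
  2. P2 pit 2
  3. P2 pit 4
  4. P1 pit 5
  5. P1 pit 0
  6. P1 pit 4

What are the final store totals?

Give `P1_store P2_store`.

Move 1: P1 pit4 -> P1=[4,3,4,3,0,6](1) P2=[5,3,4,3,3,3](0)
Move 2: P2 pit2 -> P1=[4,3,4,3,0,6](1) P2=[5,3,0,4,4,4](1)
Move 3: P2 pit4 -> P1=[5,4,4,3,0,6](1) P2=[5,3,0,4,0,5](2)
Move 4: P1 pit5 -> P1=[5,4,4,3,0,0](2) P2=[6,4,1,5,1,5](2)
Move 5: P1 pit0 -> P1=[0,5,5,4,1,0](9) P2=[0,4,1,5,1,5](2)
Move 6: P1 pit4 -> P1=[0,5,5,4,0,1](9) P2=[0,4,1,5,1,5](2)

Answer: 9 2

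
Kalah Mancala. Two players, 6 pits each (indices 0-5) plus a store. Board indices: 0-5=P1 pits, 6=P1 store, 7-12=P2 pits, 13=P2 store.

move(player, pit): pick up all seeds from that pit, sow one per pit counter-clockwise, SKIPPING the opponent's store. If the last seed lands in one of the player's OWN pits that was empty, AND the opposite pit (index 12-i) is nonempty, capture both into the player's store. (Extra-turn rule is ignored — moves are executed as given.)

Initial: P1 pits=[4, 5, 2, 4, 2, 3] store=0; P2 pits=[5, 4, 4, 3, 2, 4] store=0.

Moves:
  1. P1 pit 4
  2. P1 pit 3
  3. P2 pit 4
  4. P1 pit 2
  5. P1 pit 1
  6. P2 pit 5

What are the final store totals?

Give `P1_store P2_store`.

Move 1: P1 pit4 -> P1=[4,5,2,4,0,4](1) P2=[5,4,4,3,2,4](0)
Move 2: P1 pit3 -> P1=[4,5,2,0,1,5](2) P2=[6,4,4,3,2,4](0)
Move 3: P2 pit4 -> P1=[4,5,2,0,1,5](2) P2=[6,4,4,3,0,5](1)
Move 4: P1 pit2 -> P1=[4,5,0,1,2,5](2) P2=[6,4,4,3,0,5](1)
Move 5: P1 pit1 -> P1=[4,0,1,2,3,6](3) P2=[6,4,4,3,0,5](1)
Move 6: P2 pit5 -> P1=[5,1,2,3,3,6](3) P2=[6,4,4,3,0,0](2)

Answer: 3 2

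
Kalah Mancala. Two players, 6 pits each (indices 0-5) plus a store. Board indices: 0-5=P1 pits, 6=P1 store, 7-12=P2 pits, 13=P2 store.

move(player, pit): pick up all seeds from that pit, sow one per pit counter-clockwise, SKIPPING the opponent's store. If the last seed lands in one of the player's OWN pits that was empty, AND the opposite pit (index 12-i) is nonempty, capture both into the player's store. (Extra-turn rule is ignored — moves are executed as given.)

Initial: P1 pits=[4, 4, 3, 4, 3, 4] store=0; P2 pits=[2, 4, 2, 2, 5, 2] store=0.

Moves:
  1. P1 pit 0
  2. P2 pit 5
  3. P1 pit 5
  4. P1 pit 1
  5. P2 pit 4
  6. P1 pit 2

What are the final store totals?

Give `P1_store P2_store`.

Move 1: P1 pit0 -> P1=[0,5,4,5,4,4](0) P2=[2,4,2,2,5,2](0)
Move 2: P2 pit5 -> P1=[1,5,4,5,4,4](0) P2=[2,4,2,2,5,0](1)
Move 3: P1 pit5 -> P1=[1,5,4,5,4,0](1) P2=[3,5,3,2,5,0](1)
Move 4: P1 pit1 -> P1=[1,0,5,6,5,1](2) P2=[3,5,3,2,5,0](1)
Move 5: P2 pit4 -> P1=[2,1,6,6,5,1](2) P2=[3,5,3,2,0,1](2)
Move 6: P1 pit2 -> P1=[2,1,0,7,6,2](3) P2=[4,6,3,2,0,1](2)

Answer: 3 2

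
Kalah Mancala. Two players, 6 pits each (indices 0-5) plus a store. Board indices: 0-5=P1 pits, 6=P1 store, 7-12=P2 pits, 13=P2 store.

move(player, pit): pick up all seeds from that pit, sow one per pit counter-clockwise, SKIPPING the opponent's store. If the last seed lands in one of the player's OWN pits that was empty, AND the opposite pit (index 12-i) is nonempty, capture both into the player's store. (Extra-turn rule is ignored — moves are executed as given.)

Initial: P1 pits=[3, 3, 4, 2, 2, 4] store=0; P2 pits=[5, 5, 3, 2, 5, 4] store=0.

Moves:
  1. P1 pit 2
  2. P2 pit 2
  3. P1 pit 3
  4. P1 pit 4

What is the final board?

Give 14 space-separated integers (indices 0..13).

Answer: 3 3 0 0 0 7 3 6 6 0 3 6 5 0

Derivation:
Move 1: P1 pit2 -> P1=[3,3,0,3,3,5](1) P2=[5,5,3,2,5,4](0)
Move 2: P2 pit2 -> P1=[3,3,0,3,3,5](1) P2=[5,5,0,3,6,5](0)
Move 3: P1 pit3 -> P1=[3,3,0,0,4,6](2) P2=[5,5,0,3,6,5](0)
Move 4: P1 pit4 -> P1=[3,3,0,0,0,7](3) P2=[6,6,0,3,6,5](0)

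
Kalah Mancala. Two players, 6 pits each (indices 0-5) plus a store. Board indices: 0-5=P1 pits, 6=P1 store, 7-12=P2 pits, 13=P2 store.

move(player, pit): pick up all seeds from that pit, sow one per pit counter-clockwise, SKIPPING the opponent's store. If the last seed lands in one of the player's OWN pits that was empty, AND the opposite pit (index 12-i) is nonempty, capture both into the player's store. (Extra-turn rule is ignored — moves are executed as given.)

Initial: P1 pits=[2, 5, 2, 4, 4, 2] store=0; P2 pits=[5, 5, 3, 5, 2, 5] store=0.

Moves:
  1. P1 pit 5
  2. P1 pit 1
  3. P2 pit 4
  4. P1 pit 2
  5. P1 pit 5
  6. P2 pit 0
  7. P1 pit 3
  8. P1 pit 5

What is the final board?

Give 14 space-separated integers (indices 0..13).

Move 1: P1 pit5 -> P1=[2,5,2,4,4,0](1) P2=[6,5,3,5,2,5](0)
Move 2: P1 pit1 -> P1=[2,0,3,5,5,1](2) P2=[6,5,3,5,2,5](0)
Move 3: P2 pit4 -> P1=[2,0,3,5,5,1](2) P2=[6,5,3,5,0,6](1)
Move 4: P1 pit2 -> P1=[2,0,0,6,6,2](2) P2=[6,5,3,5,0,6](1)
Move 5: P1 pit5 -> P1=[2,0,0,6,6,0](3) P2=[7,5,3,5,0,6](1)
Move 6: P2 pit0 -> P1=[3,0,0,6,6,0](3) P2=[0,6,4,6,1,7](2)
Move 7: P1 pit3 -> P1=[3,0,0,0,7,1](4) P2=[1,7,5,6,1,7](2)
Move 8: P1 pit5 -> P1=[3,0,0,0,7,0](5) P2=[1,7,5,6,1,7](2)

Answer: 3 0 0 0 7 0 5 1 7 5 6 1 7 2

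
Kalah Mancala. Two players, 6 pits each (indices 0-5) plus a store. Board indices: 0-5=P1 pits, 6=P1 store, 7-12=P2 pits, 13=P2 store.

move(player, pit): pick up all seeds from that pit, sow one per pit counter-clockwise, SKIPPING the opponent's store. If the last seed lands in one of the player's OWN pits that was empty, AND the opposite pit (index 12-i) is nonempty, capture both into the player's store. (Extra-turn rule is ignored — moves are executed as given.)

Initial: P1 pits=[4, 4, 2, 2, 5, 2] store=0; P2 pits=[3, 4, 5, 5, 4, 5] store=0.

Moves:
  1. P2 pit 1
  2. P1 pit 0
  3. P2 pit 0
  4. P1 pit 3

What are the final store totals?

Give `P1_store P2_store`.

Move 1: P2 pit1 -> P1=[4,4,2,2,5,2](0) P2=[3,0,6,6,5,6](0)
Move 2: P1 pit0 -> P1=[0,5,3,3,6,2](0) P2=[3,0,6,6,5,6](0)
Move 3: P2 pit0 -> P1=[0,5,3,3,6,2](0) P2=[0,1,7,7,5,6](0)
Move 4: P1 pit3 -> P1=[0,5,3,0,7,3](1) P2=[0,1,7,7,5,6](0)

Answer: 1 0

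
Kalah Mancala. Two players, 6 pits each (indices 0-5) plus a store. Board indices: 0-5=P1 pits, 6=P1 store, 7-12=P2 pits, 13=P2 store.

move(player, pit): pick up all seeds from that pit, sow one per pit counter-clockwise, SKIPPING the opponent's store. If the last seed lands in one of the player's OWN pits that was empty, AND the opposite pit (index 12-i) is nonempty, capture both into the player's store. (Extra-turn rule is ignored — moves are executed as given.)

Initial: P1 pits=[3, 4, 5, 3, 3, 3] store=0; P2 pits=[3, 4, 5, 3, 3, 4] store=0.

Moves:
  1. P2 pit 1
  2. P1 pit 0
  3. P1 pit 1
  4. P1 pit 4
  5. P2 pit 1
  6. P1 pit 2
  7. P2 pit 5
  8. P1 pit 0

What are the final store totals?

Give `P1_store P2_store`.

Move 1: P2 pit1 -> P1=[3,4,5,3,3,3](0) P2=[3,0,6,4,4,5](0)
Move 2: P1 pit0 -> P1=[0,5,6,4,3,3](0) P2=[3,0,6,4,4,5](0)
Move 3: P1 pit1 -> P1=[0,0,7,5,4,4](1) P2=[3,0,6,4,4,5](0)
Move 4: P1 pit4 -> P1=[0,0,7,5,0,5](2) P2=[4,1,6,4,4,5](0)
Move 5: P2 pit1 -> P1=[0,0,7,5,0,5](2) P2=[4,0,7,4,4,5](0)
Move 6: P1 pit2 -> P1=[0,0,0,6,1,6](3) P2=[5,1,8,4,4,5](0)
Move 7: P2 pit5 -> P1=[1,1,1,7,1,6](3) P2=[5,1,8,4,4,0](1)
Move 8: P1 pit0 -> P1=[0,2,1,7,1,6](3) P2=[5,1,8,4,4,0](1)

Answer: 3 1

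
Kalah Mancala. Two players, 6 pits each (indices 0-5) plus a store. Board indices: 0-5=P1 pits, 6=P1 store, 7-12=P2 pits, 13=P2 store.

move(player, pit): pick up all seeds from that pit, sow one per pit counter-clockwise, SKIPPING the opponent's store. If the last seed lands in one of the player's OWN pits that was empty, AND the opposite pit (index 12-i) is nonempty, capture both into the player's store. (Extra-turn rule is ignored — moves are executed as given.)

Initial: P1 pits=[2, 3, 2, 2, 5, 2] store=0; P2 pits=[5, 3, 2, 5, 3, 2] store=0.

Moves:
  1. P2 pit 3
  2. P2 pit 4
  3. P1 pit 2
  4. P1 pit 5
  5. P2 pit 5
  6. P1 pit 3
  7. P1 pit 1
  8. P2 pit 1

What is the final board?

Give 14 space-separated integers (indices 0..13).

Move 1: P2 pit3 -> P1=[3,4,2,2,5,2](0) P2=[5,3,2,0,4,3](1)
Move 2: P2 pit4 -> P1=[4,5,2,2,5,2](0) P2=[5,3,2,0,0,4](2)
Move 3: P1 pit2 -> P1=[4,5,0,3,6,2](0) P2=[5,3,2,0,0,4](2)
Move 4: P1 pit5 -> P1=[4,5,0,3,6,0](1) P2=[6,3,2,0,0,4](2)
Move 5: P2 pit5 -> P1=[5,6,1,3,6,0](1) P2=[6,3,2,0,0,0](3)
Move 6: P1 pit3 -> P1=[5,6,1,0,7,1](2) P2=[6,3,2,0,0,0](3)
Move 7: P1 pit1 -> P1=[5,0,2,1,8,2](3) P2=[7,3,2,0,0,0](3)
Move 8: P2 pit1 -> P1=[5,0,2,1,8,2](3) P2=[7,0,3,1,1,0](3)

Answer: 5 0 2 1 8 2 3 7 0 3 1 1 0 3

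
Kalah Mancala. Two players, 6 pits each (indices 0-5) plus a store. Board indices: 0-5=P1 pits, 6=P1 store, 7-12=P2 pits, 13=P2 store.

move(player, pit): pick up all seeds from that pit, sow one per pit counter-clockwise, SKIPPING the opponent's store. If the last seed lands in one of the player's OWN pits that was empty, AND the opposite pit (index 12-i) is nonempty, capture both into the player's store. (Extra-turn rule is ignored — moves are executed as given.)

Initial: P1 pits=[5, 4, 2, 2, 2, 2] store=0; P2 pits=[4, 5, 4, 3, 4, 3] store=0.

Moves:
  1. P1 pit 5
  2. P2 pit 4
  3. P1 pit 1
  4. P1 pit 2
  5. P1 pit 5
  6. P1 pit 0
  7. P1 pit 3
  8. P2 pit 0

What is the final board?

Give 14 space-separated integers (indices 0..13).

Answer: 1 1 1 0 6 2 5 0 7 5 4 1 5 2

Derivation:
Move 1: P1 pit5 -> P1=[5,4,2,2,2,0](1) P2=[5,5,4,3,4,3](0)
Move 2: P2 pit4 -> P1=[6,5,2,2,2,0](1) P2=[5,5,4,3,0,4](1)
Move 3: P1 pit1 -> P1=[6,0,3,3,3,1](2) P2=[5,5,4,3,0,4](1)
Move 4: P1 pit2 -> P1=[6,0,0,4,4,2](2) P2=[5,5,4,3,0,4](1)
Move 5: P1 pit5 -> P1=[6,0,0,4,4,0](3) P2=[6,5,4,3,0,4](1)
Move 6: P1 pit0 -> P1=[0,1,1,5,5,1](4) P2=[6,5,4,3,0,4](1)
Move 7: P1 pit3 -> P1=[0,1,1,0,6,2](5) P2=[7,6,4,3,0,4](1)
Move 8: P2 pit0 -> P1=[1,1,1,0,6,2](5) P2=[0,7,5,4,1,5](2)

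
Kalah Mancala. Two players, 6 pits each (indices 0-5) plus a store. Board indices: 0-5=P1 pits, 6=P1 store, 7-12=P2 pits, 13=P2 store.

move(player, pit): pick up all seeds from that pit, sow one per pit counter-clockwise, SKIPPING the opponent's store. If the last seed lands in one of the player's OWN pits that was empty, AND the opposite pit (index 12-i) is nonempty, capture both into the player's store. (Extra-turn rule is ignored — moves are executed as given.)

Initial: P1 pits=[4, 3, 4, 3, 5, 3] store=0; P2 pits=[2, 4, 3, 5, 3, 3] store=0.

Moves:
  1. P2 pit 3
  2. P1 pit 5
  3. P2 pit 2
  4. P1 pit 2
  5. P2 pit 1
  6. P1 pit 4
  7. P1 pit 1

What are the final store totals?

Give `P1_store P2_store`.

Answer: 3 2

Derivation:
Move 1: P2 pit3 -> P1=[5,4,4,3,5,3](0) P2=[2,4,3,0,4,4](1)
Move 2: P1 pit5 -> P1=[5,4,4,3,5,0](1) P2=[3,5,3,0,4,4](1)
Move 3: P2 pit2 -> P1=[5,4,4,3,5,0](1) P2=[3,5,0,1,5,5](1)
Move 4: P1 pit2 -> P1=[5,4,0,4,6,1](2) P2=[3,5,0,1,5,5](1)
Move 5: P2 pit1 -> P1=[5,4,0,4,6,1](2) P2=[3,0,1,2,6,6](2)
Move 6: P1 pit4 -> P1=[5,4,0,4,0,2](3) P2=[4,1,2,3,6,6](2)
Move 7: P1 pit1 -> P1=[5,0,1,5,1,3](3) P2=[4,1,2,3,6,6](2)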